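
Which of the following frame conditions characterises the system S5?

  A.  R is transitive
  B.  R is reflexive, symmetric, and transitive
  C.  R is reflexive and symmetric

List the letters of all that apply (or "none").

B

(A) this class determines K4, not S5.
(B) S5 is sound and complete for exactly this class.
(C) this class determines B (= KTB), not S5.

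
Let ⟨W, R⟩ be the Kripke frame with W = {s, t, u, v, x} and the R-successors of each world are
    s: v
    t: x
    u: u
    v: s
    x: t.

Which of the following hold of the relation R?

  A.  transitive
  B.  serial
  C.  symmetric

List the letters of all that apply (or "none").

(A) not transitive: s R v and v R s but not s R s.
(B) serial: every world has an R-successor.
(C) symmetric: every R-edge is matched by its reverse.

B, C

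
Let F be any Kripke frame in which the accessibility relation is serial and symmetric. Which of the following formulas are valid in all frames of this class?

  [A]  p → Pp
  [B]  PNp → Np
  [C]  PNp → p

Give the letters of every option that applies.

(A) p → Pp (the dual of axiom T) characterises the reflexive frames. Such an R need not be reflexive — not valid.
(B) the dual of axiom 5: valid iff R is euclidean. Such an R need not be euclidean — not valid.
(C) the dual of axiom B: valid iff R is symmetric. Every such R is symmetric — valid.

C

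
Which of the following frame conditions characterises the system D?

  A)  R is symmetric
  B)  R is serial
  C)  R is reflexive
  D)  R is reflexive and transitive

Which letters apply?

(A) this class determines KB, not D.
(B) D is sound and complete for exactly this class.
(C) this class determines T (= KT), not D.
(D) this class determines S4, not D.

B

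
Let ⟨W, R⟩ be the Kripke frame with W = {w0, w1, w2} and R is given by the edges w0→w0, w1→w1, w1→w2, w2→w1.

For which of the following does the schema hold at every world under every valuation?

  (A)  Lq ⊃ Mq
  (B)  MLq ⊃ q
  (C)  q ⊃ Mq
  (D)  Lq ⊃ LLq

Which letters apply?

A, B

R is not reflexive: not w2 R w2.
R is symmetric: every R-edge is matched by its reverse.
R is not transitive: w2 R w1 and w1 R w2 but not w2 R w2.
R is serial: every world has an R-successor.
(A) Lq ⊃ Mq is axiom D, which corresponds to seriality. R is serial — valid.
(B) MLq ⊃ q (the dual of axiom B) characterises the symmetric frames. R is symmetric — valid.
(C) the dual of axiom T: valid iff R is reflexive. R is not reflexive — not valid.
(D) axiom 4: valid iff R is transitive. R is not transitive — not valid.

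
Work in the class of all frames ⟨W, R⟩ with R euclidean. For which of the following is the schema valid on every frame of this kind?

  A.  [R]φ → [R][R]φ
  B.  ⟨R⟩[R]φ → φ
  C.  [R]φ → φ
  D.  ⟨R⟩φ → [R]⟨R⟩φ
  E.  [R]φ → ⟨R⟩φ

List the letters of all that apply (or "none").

D

(A) [R]φ → [R][R]φ is axiom 4; it is valid on a frame exactly when R is transitive. Such an R need not be transitive, so not valid.
(B) ⟨R⟩[R]φ → φ is the dual of axiom B; it is valid on a frame exactly when R is symmetric. Such an R need not be symmetric, so not valid.
(C) [R]φ → φ (axiom T) characterises the reflexive frames. Such an R need not be reflexive — not valid.
(D) axiom 5: valid iff R is euclidean. Every such R is euclidean — valid.
(E) [R]φ → ⟨R⟩φ (axiom D) characterises the serial frames. Such an R need not be serial — not valid.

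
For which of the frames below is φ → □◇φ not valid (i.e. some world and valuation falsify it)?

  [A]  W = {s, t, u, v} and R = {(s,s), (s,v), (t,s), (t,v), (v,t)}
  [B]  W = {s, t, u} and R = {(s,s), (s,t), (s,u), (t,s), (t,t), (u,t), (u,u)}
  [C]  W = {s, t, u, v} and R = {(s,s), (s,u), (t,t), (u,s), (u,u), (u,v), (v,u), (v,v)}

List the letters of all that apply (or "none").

The schema φ → □◇φ is axiom B; it is valid on a frame iff R is symmetric.
(A) R is not symmetric (s R v but not v R s), so the schema fails here.
(B) R is not symmetric (s R u but not u R s), so the schema fails here.
(C) R is symmetric (every R-edge is matched by its reverse), so the schema is valid here.

A, B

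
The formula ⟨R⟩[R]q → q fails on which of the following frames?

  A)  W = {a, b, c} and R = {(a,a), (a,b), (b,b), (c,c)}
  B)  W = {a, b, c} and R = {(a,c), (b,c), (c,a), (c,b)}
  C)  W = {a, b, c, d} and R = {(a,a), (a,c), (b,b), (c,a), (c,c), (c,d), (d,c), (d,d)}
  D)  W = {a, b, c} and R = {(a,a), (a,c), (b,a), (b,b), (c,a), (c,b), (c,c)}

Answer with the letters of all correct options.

A, D

The schema ⟨R⟩[R]q → q is the dual of axiom B; it is valid on a frame iff R is symmetric.
(A) R is not symmetric (a R b but not b R a), so the schema fails here.
(B) R is symmetric (every R-edge is matched by its reverse), so the schema is valid here.
(C) R is symmetric (every R-edge is matched by its reverse), so the schema is valid here.
(D) R is not symmetric (b R a but not a R b), so the schema fails here.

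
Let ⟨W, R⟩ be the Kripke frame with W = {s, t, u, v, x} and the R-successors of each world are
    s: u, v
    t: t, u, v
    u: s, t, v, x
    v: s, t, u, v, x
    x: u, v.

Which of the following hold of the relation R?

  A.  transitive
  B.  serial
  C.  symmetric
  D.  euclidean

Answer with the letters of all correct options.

(A) not transitive: s R u and u R s but not s R s.
(B) serial: every world has an R-successor.
(C) symmetric: every R-edge is matched by its reverse.
(D) not euclidean: u R s and u R t but not s R t.

B, C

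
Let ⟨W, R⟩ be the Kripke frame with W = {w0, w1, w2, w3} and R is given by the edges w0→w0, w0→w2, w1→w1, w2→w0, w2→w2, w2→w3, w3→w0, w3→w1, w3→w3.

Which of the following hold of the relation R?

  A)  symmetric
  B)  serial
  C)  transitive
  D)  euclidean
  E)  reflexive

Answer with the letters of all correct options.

(A) not symmetric: w2 R w3 but not w3 R w2.
(B) serial: every world has an R-successor.
(C) not transitive: w0 R w2 and w2 R w3 but not w0 R w3.
(D) not euclidean: w2 R w0 and w2 R w3 but not w0 R w3.
(E) reflexive: each world relates to itself.

B, E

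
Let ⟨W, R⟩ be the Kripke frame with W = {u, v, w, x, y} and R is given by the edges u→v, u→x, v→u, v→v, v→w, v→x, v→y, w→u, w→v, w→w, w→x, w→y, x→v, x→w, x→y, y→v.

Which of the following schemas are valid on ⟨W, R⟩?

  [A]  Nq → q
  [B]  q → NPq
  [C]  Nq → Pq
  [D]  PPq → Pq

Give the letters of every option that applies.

R is not reflexive: not u R u.
R is not symmetric: u R x but not x R u.
R is not transitive: u R v and v R u but not u R u.
R is serial: every world has an R-successor.
(A) Nq → q (axiom T) characterises the reflexive frames. R is not reflexive — not valid.
(B) axiom B: valid iff R is symmetric. R is not symmetric — not valid.
(C) Nq → Pq is axiom D; it is valid on a frame exactly when R is serial. R is serial, so valid.
(D) PPq → Pq is the dual of axiom 4, which corresponds to transitivity. R is not transitive — not valid.

C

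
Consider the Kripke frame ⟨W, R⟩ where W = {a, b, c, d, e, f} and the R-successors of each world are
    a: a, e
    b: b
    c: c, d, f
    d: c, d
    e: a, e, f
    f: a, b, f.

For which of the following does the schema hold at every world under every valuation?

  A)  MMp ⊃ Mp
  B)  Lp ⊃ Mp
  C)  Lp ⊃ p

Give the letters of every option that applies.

R is reflexive: each world relates to itself.
R is not transitive: a R e and e R f but not a R f.
R is serial: every world has an R-successor.
(A) MMp ⊃ Mp is the dual of axiom 4; it is valid on a frame exactly when R is transitive. R is not transitive, so not valid.
(B) Lp ⊃ Mp is axiom D; it is valid on a frame exactly when R is serial. R is serial, so valid.
(C) Lp ⊃ p (axiom T) characterises the reflexive frames. R is reflexive — valid.

B, C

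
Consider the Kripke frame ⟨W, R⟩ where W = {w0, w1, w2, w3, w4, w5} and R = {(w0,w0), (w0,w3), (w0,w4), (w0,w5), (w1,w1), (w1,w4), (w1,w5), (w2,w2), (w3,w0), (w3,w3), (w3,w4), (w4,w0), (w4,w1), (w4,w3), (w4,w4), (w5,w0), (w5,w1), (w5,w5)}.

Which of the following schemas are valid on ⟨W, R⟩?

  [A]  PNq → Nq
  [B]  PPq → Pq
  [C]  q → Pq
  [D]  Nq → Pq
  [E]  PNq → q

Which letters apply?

C, D, E

R is reflexive: each world relates to itself.
R is symmetric: every R-edge is matched by its reverse.
R is not transitive: w0 R w4 and w4 R w1 but not w0 R w1.
R is not euclidean: w0 R w3 and w0 R w5 but not w3 R w5.
R is serial: every world has an R-successor.
(A) PNq → Nq is the dual of axiom 5; it is valid on a frame exactly when R is euclidean. R is not euclidean, so not valid.
(B) the dual of axiom 4: valid iff R is transitive. R is not transitive — not valid.
(C) q → Pq is the dual of axiom T, which corresponds to reflexivity. R is reflexive — valid.
(D) Nq → Pq is axiom D, which corresponds to seriality. R is serial — valid.
(E) PNq → q is the dual of axiom B; it is valid on a frame exactly when R is symmetric. R is symmetric, so valid.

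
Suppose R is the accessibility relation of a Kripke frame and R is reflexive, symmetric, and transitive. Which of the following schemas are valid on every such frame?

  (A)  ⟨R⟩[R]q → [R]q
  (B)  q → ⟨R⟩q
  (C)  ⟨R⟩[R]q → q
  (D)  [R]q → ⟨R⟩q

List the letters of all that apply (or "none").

A, B, C, D

A relation that is reflexive, symmetric, and transitive is also euclidean and serial.
(A) the dual of axiom 5: valid iff R is euclidean. Every such R is euclidean — valid.
(B) q → ⟨R⟩q is the dual of axiom T, which corresponds to reflexivity. Every such R is reflexive — valid.
(C) ⟨R⟩[R]q → q is the dual of axiom B; it is valid on a frame exactly when R is symmetric. Every such R is symmetric, so valid.
(D) [R]q → ⟨R⟩q is axiom D; it is valid on a frame exactly when R is serial. Every such R is serial, so valid.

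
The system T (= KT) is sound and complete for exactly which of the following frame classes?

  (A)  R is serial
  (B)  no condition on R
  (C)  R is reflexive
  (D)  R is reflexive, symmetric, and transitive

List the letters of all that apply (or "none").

(A) this class determines D, not T (= KT).
(B) this class determines K, not T (= KT).
(C) T (= KT) is sound and complete for exactly this class.
(D) this class determines S5, not T (= KT).

C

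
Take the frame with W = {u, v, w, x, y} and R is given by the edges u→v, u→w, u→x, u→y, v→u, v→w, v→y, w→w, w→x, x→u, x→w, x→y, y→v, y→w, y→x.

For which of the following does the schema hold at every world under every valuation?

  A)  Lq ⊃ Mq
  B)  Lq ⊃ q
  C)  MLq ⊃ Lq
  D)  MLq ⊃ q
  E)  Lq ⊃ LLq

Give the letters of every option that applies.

A

R is not reflexive: not u R u.
R is not symmetric: u R w but not w R u.
R is not transitive: u R v and v R u but not u R u.
R is not euclidean: u R v and u R x but not v R x.
R is serial: every world has an R-successor.
(A) Lq ⊃ Mq is axiom D; it is valid on a frame exactly when R is serial. R is serial, so valid.
(B) axiom T: valid iff R is reflexive. R is not reflexive — not valid.
(C) MLq ⊃ Lq is the dual of axiom 5, which corresponds to the euclidean property. R is not euclidean — not valid.
(D) MLq ⊃ q is the dual of axiom B, which corresponds to symmetry. R is not symmetric — not valid.
(E) Lq ⊃ LLq is axiom 4; it is valid on a frame exactly when R is transitive. R is not transitive, so not valid.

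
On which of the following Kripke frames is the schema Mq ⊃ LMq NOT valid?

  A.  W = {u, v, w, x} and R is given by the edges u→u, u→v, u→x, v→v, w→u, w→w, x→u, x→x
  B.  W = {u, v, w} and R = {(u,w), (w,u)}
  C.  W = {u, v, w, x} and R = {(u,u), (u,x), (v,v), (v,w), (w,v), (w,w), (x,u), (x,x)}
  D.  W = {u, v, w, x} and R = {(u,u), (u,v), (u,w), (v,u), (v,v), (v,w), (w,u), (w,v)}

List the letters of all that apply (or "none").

The schema Mq ⊃ LMq is axiom 5; it is valid on a frame iff R is euclidean.
(A) R is not euclidean (u R v and u R u but not v R u), so the schema fails here.
(B) R is not euclidean (u R w and u R w but not w R w), so the schema fails here.
(C) R is euclidean (any two R-successors of the same world are R-related), so the schema is valid here.
(D) R is not euclidean (u R w and u R w but not w R w), so the schema fails here.

A, B, D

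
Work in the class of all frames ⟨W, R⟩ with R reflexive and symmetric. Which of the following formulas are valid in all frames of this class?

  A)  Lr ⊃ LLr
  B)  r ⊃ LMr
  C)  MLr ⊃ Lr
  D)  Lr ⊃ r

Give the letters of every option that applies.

Reflexive relations are serial.
(A) Lr ⊃ LLr is axiom 4, which corresponds to transitivity. Such an R need not be transitive — not valid.
(B) r ⊃ LMr is axiom B, which corresponds to symmetry. Every such R is symmetric — valid.
(C) MLr ⊃ Lr is the dual of axiom 5; it is valid on a frame exactly when R is euclidean. Such an R need not be euclidean, so not valid.
(D) Lr ⊃ r is axiom T, which corresponds to reflexivity. Every such R is reflexive — valid.

B, D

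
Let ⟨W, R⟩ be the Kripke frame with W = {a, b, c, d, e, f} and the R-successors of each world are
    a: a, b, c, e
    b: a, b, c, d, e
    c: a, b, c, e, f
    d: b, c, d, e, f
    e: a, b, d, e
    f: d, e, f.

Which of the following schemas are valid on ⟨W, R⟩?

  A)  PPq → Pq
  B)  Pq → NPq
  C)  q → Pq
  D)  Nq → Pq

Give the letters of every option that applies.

R is reflexive: each world relates to itself.
R is not transitive: a R b and b R d but not a R d.
R is not euclidean: a R e and a R c but not e R c.
R is serial: every world has an R-successor.
(A) PPq → Pq is the dual of axiom 4, which corresponds to transitivity. R is not transitive — not valid.
(B) axiom 5: valid iff R is euclidean. R is not euclidean — not valid.
(C) q → Pq is the dual of axiom T, which corresponds to reflexivity. R is reflexive — valid.
(D) Nq → Pq is axiom D; it is valid on a frame exactly when R is serial. R is serial, so valid.

C, D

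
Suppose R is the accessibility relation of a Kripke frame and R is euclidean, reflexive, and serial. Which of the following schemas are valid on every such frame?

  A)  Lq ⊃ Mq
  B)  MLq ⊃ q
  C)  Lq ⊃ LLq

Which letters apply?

A relation that is euclidean, reflexive, and serial is also symmetric and transitive.
(A) Lq ⊃ Mq is axiom D, which corresponds to seriality. Every such R is serial — valid.
(B) MLq ⊃ q (the dual of axiom B) characterises the symmetric frames. Every such R is symmetric — valid.
(C) Lq ⊃ LLq (axiom 4) characterises the transitive frames. Every such R is transitive — valid.

A, B, C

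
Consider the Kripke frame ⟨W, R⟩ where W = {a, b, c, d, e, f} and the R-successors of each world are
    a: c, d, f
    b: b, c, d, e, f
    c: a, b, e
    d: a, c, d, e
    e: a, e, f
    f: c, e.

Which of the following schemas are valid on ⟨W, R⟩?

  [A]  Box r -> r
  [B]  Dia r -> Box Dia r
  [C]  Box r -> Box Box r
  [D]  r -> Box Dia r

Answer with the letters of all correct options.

none

R is not reflexive: not a R a.
R is not symmetric: a R f but not f R a.
R is not transitive: a R c and c R a but not a R a.
R is not euclidean: a R c and a R d but not c R d.
(A) Box r -> r is axiom T, which corresponds to reflexivity. R is not reflexive — not valid.
(B) Dia r -> Box Dia r is axiom 5, which corresponds to the euclidean property. R is not euclidean — not valid.
(C) Box r -> Box Box r (axiom 4) characterises the transitive frames. R is not transitive — not valid.
(D) r -> Box Dia r is axiom B; it is valid on a frame exactly when R is symmetric. R is not symmetric, so not valid.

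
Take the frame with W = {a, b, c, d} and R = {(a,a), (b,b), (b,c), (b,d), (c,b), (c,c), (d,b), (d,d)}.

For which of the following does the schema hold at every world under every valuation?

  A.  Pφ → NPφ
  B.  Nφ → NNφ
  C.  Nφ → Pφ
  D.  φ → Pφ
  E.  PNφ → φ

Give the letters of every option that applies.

C, D, E

R is reflexive: each world relates to itself.
R is symmetric: every R-edge is matched by its reverse.
R is not transitive: c R b and b R d but not c R d.
R is not euclidean: b R c and b R d but not c R d.
R is serial: every world has an R-successor.
(A) Pφ → NPφ (axiom 5) characterises the euclidean frames. R is not euclidean — not valid.
(B) Nφ → NNφ is axiom 4, which corresponds to transitivity. R is not transitive — not valid.
(C) axiom D: valid iff R is serial. R is serial — valid.
(D) φ → Pφ (the dual of axiom T) characterises the reflexive frames. R is reflexive — valid.
(E) PNφ → φ is the dual of axiom B; it is valid on a frame exactly when R is symmetric. R is symmetric, so valid.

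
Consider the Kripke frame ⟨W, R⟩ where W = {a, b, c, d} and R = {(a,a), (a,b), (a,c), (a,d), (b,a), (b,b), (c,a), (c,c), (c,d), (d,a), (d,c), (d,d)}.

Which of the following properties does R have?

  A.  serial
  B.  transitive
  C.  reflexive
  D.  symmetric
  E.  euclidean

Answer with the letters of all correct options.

A, C, D

(A) serial: every world has an R-successor.
(B) not transitive: b R a and a R c but not b R c.
(C) reflexive: each world relates to itself.
(D) symmetric: every R-edge is matched by its reverse.
(E) not euclidean: a R b and a R c but not b R c.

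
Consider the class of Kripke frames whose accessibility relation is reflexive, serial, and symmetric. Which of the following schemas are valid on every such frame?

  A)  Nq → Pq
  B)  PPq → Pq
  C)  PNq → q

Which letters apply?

A, C

(A) axiom D: valid iff R is serial. Every such R is serial — valid.
(B) PPq → Pq is the dual of axiom 4; it is valid on a frame exactly when R is transitive. Such an R need not be transitive, so not valid.
(C) PNq → q is the dual of axiom B; it is valid on a frame exactly when R is symmetric. Every such R is symmetric, so valid.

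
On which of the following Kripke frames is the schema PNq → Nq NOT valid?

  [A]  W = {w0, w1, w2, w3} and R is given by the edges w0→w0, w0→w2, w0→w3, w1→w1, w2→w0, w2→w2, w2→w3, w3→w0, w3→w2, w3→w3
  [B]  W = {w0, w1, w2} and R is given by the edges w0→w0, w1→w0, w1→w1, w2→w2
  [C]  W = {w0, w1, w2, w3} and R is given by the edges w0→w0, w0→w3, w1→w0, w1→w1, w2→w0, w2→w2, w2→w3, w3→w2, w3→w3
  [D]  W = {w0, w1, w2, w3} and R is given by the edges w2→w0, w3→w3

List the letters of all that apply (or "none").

B, C, D

The schema PNq → Nq is the dual of axiom 5; it is valid on a frame iff R is euclidean.
(A) R is euclidean (any two R-successors of the same world are R-related), so the schema is valid here.
(B) R is not euclidean (w1 R w0 and w1 R w1 but not w0 R w1), so the schema fails here.
(C) R is not euclidean (w0 R w3 and w0 R w0 but not w3 R w0), so the schema fails here.
(D) R is not euclidean (w2 R w0 and w2 R w0 but not w0 R w0), so the schema fails here.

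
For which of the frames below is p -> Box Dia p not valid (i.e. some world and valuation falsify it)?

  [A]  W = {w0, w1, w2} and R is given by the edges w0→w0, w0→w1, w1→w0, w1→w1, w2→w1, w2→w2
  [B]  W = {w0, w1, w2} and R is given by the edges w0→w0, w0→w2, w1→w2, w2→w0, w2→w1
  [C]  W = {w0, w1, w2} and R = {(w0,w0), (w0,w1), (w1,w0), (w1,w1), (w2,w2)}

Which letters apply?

The schema p -> Box Dia p is axiom B; it is valid on a frame iff R is symmetric.
(A) R is not symmetric (w2 R w1 but not w1 R w2), so the schema fails here.
(B) R is symmetric (every R-edge is matched by its reverse), so the schema is valid here.
(C) R is symmetric (every R-edge is matched by its reverse), so the schema is valid here.

A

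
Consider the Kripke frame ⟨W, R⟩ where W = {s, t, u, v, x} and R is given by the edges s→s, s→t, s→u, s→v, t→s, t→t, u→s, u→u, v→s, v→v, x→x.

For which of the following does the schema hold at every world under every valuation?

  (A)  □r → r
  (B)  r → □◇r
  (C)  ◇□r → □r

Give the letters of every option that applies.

A, B

R is reflexive: each world relates to itself.
R is symmetric: every R-edge is matched by its reverse.
R is not euclidean: s R t and s R u but not t R u.
(A) axiom T: valid iff R is reflexive. R is reflexive — valid.
(B) axiom B: valid iff R is symmetric. R is symmetric — valid.
(C) ◇□r → □r is the dual of axiom 5; it is valid on a frame exactly when R is euclidean. R is not euclidean, so not valid.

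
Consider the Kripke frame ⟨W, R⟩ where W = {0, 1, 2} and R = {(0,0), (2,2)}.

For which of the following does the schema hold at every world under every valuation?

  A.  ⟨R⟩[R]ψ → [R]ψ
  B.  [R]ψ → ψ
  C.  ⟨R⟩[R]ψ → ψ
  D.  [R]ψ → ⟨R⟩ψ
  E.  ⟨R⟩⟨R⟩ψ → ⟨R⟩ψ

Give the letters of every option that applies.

R is not reflexive: not 1 R 1.
R is symmetric: every R-edge is matched by its reverse.
R is transitive: R is closed under composition.
R is euclidean: any two R-successors of the same world are R-related.
R is not serial: 1 has no R-successor.
(A) the dual of axiom 5: valid iff R is euclidean. R is euclidean — valid.
(B) [R]ψ → ψ (axiom T) characterises the reflexive frames. R is not reflexive — not valid.
(C) ⟨R⟩[R]ψ → ψ is the dual of axiom B, which corresponds to symmetry. R is symmetric — valid.
(D) axiom D: valid iff R is serial. R is not serial — not valid.
(E) ⟨R⟩⟨R⟩ψ → ⟨R⟩ψ is the dual of axiom 4, which corresponds to transitivity. R is transitive — valid.

A, C, E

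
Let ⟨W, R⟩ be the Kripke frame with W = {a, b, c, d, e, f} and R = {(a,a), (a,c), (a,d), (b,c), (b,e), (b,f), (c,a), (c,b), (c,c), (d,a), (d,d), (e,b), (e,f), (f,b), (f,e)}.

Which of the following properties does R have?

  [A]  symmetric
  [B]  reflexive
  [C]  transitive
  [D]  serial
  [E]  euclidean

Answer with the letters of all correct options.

(A) symmetric: every R-edge is matched by its reverse.
(B) not reflexive: not b R b.
(C) not transitive: a R c and c R b but not a R b.
(D) serial: every world has an R-successor.
(E) not euclidean: a R c and a R d but not c R d.

A, D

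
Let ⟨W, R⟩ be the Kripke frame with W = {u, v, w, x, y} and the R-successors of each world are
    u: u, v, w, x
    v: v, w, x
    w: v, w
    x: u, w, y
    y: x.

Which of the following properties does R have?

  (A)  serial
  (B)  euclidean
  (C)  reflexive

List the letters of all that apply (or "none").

(A) serial: every world has an R-successor.
(B) not euclidean: u R v and u R u but not v R u.
(C) not reflexive: not x R x.

A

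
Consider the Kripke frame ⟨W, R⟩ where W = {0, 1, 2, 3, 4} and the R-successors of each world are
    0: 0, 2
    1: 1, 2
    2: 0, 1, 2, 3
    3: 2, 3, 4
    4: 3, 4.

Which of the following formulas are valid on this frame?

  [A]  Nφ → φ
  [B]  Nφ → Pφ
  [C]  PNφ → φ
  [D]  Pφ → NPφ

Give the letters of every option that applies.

R is reflexive: each world relates to itself.
R is symmetric: every R-edge is matched by its reverse.
R is not euclidean: 2 R 0 and 2 R 1 but not 0 R 1.
R is serial: every world has an R-successor.
(A) Nφ → φ is axiom T, which corresponds to reflexivity. R is reflexive — valid.
(B) axiom D: valid iff R is serial. R is serial — valid.
(C) PNφ → φ is the dual of axiom B; it is valid on a frame exactly when R is symmetric. R is symmetric, so valid.
(D) Pφ → NPφ is axiom 5, which corresponds to the euclidean property. R is not euclidean — not valid.

A, B, C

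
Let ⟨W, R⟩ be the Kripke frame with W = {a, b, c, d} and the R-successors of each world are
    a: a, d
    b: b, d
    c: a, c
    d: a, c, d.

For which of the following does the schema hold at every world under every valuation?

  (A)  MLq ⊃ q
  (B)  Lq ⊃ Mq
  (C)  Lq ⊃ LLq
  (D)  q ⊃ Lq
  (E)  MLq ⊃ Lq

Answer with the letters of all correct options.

B

R is not symmetric: b R d but not d R b.
R is not transitive: a R d and d R c but not a R c.
R is not euclidean: b R d and b R b but not d R b.
R is serial: every world has an R-successor.
R is not a subset of the identity: a R d with a ≠ d.
(A) the dual of axiom B: valid iff R is symmetric. R is not symmetric — not valid.
(B) Lq ⊃ Mq is axiom D; it is valid on a frame exactly when R is serial. R is serial, so valid.
(C) Lq ⊃ LLq is axiom 4, which corresponds to transitivity. R is not transitive — not valid.
(D) q ⊃ Lq is valid only on frames where every R-edge is a self-loop. Here R ⊄ identity — not valid.
(E) MLq ⊃ Lq is the dual of axiom 5; it is valid on a frame exactly when R is euclidean. R is not euclidean, so not valid.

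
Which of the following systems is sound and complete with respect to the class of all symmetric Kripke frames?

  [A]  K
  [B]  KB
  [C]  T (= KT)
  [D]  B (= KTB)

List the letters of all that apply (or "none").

(A) K is determined by the class of arbitrary frames.
(B) KB is determined by exactly this class.
(C) T (= KT) is determined by the class of reflexive frames.
(D) B (= KTB) is determined by the class of reflexive and symmetric frames.

B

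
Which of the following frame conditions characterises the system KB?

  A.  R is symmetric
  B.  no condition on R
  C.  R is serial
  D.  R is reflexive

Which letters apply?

(A) KB is sound and complete for exactly this class.
(B) this class determines K, not KB.
(C) this class determines D, not KB.
(D) this class determines T (= KT), not KB.

A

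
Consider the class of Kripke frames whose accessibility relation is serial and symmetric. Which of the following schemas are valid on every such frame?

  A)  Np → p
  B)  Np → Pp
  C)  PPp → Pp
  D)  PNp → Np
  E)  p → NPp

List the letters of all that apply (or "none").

(A) Np → p is axiom T; it is valid on a frame exactly when R is reflexive. Such an R need not be reflexive, so not valid.
(B) Np → Pp is axiom D, which corresponds to seriality. Every such R is serial — valid.
(C) PPp → Pp is the dual of axiom 4; it is valid on a frame exactly when R is transitive. Such an R need not be transitive, so not valid.
(D) the dual of axiom 5: valid iff R is euclidean. Such an R need not be euclidean — not valid.
(E) p → NPp is axiom B; it is valid on a frame exactly when R is symmetric. Every such R is symmetric, so valid.

B, E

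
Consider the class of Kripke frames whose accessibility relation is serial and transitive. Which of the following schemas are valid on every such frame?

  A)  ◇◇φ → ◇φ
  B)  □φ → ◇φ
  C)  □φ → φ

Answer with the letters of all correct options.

A, B

(A) ◇◇φ → ◇φ is the dual of axiom 4, which corresponds to transitivity. Every such R is transitive — valid.
(B) □φ → ◇φ is axiom D, which corresponds to seriality. Every such R is serial — valid.
(C) □φ → φ is axiom T, which corresponds to reflexivity. Such an R need not be reflexive — not valid.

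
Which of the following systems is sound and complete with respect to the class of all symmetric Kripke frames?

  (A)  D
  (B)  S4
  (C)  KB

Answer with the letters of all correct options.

(A) D is determined by the class of serial frames.
(B) S4 is determined by the class of reflexive and transitive frames.
(C) KB is determined by exactly this class.

C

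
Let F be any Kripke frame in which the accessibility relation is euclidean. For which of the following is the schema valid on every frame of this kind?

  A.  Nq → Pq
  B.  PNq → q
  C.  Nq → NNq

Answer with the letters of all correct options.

none

(A) Nq → Pq is axiom D, which corresponds to seriality. Such an R need not be serial — not valid.
(B) the dual of axiom B: valid iff R is symmetric. Such an R need not be symmetric — not valid.
(C) Nq → NNq is axiom 4, which corresponds to transitivity. Such an R need not be transitive — not valid.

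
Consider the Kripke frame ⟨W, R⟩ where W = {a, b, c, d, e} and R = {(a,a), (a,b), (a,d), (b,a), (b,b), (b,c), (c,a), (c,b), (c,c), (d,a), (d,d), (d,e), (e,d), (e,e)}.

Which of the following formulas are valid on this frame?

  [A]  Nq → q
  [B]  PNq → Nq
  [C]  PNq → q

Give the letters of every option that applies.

A

R is reflexive: each world relates to itself.
R is not symmetric: c R a but not a R c.
R is not euclidean: a R b and a R d but not b R d.
(A) Nq → q is axiom T, which corresponds to reflexivity. R is reflexive — valid.
(B) PNq → Nq (the dual of axiom 5) characterises the euclidean frames. R is not euclidean — not valid.
(C) the dual of axiom B: valid iff R is symmetric. R is not symmetric — not valid.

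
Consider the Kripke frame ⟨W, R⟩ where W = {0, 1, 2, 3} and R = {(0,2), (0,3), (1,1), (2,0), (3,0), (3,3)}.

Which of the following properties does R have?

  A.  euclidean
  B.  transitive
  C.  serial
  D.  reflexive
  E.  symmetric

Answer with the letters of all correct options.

C, E

(A) not euclidean: 0 R 2 and 0 R 3 but not 2 R 3.
(B) not transitive: 0 R 2 and 2 R 0 but not 0 R 0.
(C) serial: every world has an R-successor.
(D) not reflexive: not 0 R 0.
(E) symmetric: every R-edge is matched by its reverse.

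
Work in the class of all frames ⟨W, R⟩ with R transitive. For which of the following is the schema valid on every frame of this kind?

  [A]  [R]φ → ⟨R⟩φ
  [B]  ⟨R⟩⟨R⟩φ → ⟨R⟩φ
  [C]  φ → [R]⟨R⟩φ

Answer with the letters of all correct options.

B

(A) [R]φ → ⟨R⟩φ is axiom D, which corresponds to seriality. Such an R need not be serial — not valid.
(B) the dual of axiom 4: valid iff R is transitive. Every such R is transitive — valid.
(C) φ → [R]⟨R⟩φ is axiom B; it is valid on a frame exactly when R is symmetric. Such an R need not be symmetric, so not valid.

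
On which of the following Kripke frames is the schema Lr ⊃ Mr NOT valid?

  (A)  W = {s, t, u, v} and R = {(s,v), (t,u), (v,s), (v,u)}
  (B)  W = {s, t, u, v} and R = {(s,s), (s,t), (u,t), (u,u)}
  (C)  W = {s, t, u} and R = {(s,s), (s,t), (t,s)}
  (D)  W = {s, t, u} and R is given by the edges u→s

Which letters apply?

A, B, C, D

The schema Lr ⊃ Mr is axiom D; it is valid on a frame iff R is serial.
(A) R is not serial (u has no R-successor), so the schema fails here.
(B) R is not serial (t has no R-successor), so the schema fails here.
(C) R is not serial (u has no R-successor), so the schema fails here.
(D) R is not serial (s has no R-successor), so the schema fails here.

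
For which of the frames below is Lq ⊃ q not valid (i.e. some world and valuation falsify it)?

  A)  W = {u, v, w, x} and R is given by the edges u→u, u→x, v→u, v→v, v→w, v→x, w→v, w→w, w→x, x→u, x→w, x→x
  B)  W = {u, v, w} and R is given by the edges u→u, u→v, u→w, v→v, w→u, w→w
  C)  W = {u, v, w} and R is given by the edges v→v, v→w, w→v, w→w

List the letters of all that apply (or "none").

C

The schema Lq ⊃ q is axiom T; it is valid on a frame iff R is reflexive.
(A) R is reflexive (each world relates to itself), so the schema is valid here.
(B) R is reflexive (each world relates to itself), so the schema is valid here.
(C) R is not reflexive (not u R u), so the schema fails here.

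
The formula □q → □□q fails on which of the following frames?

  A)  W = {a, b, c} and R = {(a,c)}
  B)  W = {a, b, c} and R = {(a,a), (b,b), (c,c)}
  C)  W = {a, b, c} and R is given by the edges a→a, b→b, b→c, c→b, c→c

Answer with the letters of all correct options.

The schema □q → □□q is axiom 4; it is valid on a frame iff R is transitive.
(A) R is transitive (R is closed under composition), so the schema is valid here.
(B) R is transitive (R is closed under composition), so the schema is valid here.
(C) R is transitive (R is closed under composition), so the schema is valid here.

none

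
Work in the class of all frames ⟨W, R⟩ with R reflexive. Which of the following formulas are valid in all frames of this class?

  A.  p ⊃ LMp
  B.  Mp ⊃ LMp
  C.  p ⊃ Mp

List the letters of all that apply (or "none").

C

A reflexive relation is serial.
(A) axiom B: valid iff R is symmetric. Such an R need not be symmetric — not valid.
(B) Mp ⊃ LMp is axiom 5, which corresponds to the euclidean property. Such an R need not be euclidean — not valid.
(C) p ⊃ Mp is the dual of axiom T, which corresponds to reflexivity. Every such R is reflexive — valid.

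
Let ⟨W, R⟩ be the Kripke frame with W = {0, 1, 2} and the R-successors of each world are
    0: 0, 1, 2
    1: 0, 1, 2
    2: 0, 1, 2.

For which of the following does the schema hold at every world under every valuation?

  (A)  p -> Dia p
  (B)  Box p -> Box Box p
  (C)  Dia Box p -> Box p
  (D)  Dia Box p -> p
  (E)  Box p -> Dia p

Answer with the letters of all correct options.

A, B, C, D, E

R is reflexive: each world relates to itself.
R is symmetric: every R-edge is matched by its reverse.
R is transitive: R is closed under composition.
R is euclidean: any two R-successors of the same world are R-related.
R is serial: every world has an R-successor.
(A) p -> Dia p is the dual of axiom T, which corresponds to reflexivity. R is reflexive — valid.
(B) Box p -> Box Box p is axiom 4, which corresponds to transitivity. R is transitive — valid.
(C) Dia Box p -> Box p (the dual of axiom 5) characterises the euclidean frames. R is euclidean — valid.
(D) the dual of axiom B: valid iff R is symmetric. R is symmetric — valid.
(E) Box p -> Dia p is axiom D, which corresponds to seriality. R is serial — valid.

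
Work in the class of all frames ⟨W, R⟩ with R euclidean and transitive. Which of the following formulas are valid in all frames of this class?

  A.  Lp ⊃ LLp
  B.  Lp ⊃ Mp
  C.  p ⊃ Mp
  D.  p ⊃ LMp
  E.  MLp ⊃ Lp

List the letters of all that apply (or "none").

A, E

(A) Lp ⊃ LLp is axiom 4; it is valid on a frame exactly when R is transitive. Every such R is transitive, so valid.
(B) Lp ⊃ Mp is axiom D; it is valid on a frame exactly when R is serial. Such an R need not be serial, so not valid.
(C) p ⊃ Mp is the dual of axiom T, which corresponds to reflexivity. Such an R need not be reflexive — not valid.
(D) axiom B: valid iff R is symmetric. Such an R need not be symmetric — not valid.
(E) MLp ⊃ Lp is the dual of axiom 5, which corresponds to the euclidean property. Every such R is euclidean — valid.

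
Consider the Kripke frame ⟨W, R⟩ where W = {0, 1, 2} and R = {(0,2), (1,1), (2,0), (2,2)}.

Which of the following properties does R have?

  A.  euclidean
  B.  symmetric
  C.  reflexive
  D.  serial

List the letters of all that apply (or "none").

B, D

(A) not euclidean: 2 R 0 and 2 R 0 but not 0 R 0.
(B) symmetric: every R-edge is matched by its reverse.
(C) not reflexive: not 0 R 0.
(D) serial: every world has an R-successor.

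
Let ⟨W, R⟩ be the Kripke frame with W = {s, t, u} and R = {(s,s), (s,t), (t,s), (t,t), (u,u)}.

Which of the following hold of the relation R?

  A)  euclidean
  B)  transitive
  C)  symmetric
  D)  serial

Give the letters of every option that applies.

(A) euclidean: any two R-successors of the same world are R-related.
(B) transitive: R is closed under composition.
(C) symmetric: every R-edge is matched by its reverse.
(D) serial: every world has an R-successor.

A, B, C, D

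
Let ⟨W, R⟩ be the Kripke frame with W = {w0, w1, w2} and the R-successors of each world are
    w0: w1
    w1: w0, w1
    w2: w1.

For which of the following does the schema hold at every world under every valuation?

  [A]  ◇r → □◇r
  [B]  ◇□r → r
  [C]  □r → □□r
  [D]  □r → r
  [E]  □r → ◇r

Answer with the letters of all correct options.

E

R is not reflexive: not w0 R w0.
R is not symmetric: w2 R w1 but not w1 R w2.
R is not transitive: w0 R w1 and w1 R w0 but not w0 R w0.
R is not euclidean: w1 R w0 and w1 R w0 but not w0 R w0.
R is serial: every world has an R-successor.
(A) ◇r → □◇r is axiom 5; it is valid on a frame exactly when R is euclidean. R is not euclidean, so not valid.
(B) ◇□r → r (the dual of axiom B) characterises the symmetric frames. R is not symmetric — not valid.
(C) □r → □□r (axiom 4) characterises the transitive frames. R is not transitive — not valid.
(D) □r → r is axiom T, which corresponds to reflexivity. R is not reflexive — not valid.
(E) □r → ◇r is axiom D, which corresponds to seriality. R is serial — valid.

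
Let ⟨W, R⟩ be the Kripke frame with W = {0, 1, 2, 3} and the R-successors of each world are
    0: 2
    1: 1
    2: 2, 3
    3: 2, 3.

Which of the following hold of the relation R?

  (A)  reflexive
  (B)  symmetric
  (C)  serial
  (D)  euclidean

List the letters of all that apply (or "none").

C, D

(A) not reflexive: not 0 R 0.
(B) not symmetric: 0 R 2 but not 2 R 0.
(C) serial: every world has an R-successor.
(D) euclidean: any two R-successors of the same world are R-related.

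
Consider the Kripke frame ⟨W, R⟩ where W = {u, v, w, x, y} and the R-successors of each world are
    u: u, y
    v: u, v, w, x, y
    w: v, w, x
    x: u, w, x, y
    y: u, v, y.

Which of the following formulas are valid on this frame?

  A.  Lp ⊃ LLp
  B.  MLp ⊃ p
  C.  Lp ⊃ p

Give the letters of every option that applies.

R is reflexive: each world relates to itself.
R is not symmetric: v R u but not u R v.
R is not transitive: u R y and y R v but not u R v.
(A) axiom 4: valid iff R is transitive. R is not transitive — not valid.
(B) MLp ⊃ p is the dual of axiom B; it is valid on a frame exactly when R is symmetric. R is not symmetric, so not valid.
(C) axiom T: valid iff R is reflexive. R is reflexive — valid.

C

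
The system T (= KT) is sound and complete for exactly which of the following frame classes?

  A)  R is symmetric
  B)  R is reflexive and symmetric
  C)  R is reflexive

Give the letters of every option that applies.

C

(A) this class determines KB, not T (= KT).
(B) this class determines B (= KTB), not T (= KT).
(C) T (= KT) is sound and complete for exactly this class.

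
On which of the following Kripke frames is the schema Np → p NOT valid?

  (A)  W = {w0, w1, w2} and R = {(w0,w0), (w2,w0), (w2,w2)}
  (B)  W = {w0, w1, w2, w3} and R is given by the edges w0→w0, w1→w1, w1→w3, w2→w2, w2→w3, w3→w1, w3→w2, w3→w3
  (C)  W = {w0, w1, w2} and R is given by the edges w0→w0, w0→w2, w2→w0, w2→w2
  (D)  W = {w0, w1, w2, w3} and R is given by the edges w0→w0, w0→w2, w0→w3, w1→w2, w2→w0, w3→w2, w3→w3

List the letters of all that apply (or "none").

A, C, D

The schema Np → p is axiom T; it is valid on a frame iff R is reflexive.
(A) R is not reflexive (not w1 R w1), so the schema fails here.
(B) R is reflexive (each world relates to itself), so the schema is valid here.
(C) R is not reflexive (not w1 R w1), so the schema fails here.
(D) R is not reflexive (not w1 R w1), so the schema fails here.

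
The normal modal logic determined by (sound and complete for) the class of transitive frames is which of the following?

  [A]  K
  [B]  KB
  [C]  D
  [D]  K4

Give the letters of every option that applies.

(A) K is determined by the class of arbitrary frames.
(B) KB is determined by the class of symmetric frames.
(C) D is determined by the class of serial frames.
(D) K4 is determined by exactly this class.

D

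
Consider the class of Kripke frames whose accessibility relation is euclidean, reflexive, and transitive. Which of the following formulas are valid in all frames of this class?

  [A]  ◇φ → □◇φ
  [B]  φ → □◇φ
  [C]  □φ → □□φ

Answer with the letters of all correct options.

A, B, C

A relation that is euclidean, reflexive, and transitive is also serial and symmetric.
(A) ◇φ → □◇φ (axiom 5) characterises the euclidean frames. Every such R is euclidean — valid.
(B) φ → □◇φ is axiom B, which corresponds to symmetry. Every such R is symmetric — valid.
(C) □φ → □□φ is axiom 4, which corresponds to transitivity. Every such R is transitive — valid.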